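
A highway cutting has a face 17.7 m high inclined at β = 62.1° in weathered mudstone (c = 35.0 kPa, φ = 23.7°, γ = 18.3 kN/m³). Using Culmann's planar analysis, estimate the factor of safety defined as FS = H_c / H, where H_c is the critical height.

H_c = (4c/γ) · sinβ cosφ / [1 − cos(β − φ)]
    = (4·35.0/18.3) · sin62.1°·cos23.7° / [1 − cos38.4°]
    = 7.650 · 0.8092 / 0.2163 = 28.62 m
FS = H_c / H = 28.62 / 17.7 = 1.617

FS = 1.62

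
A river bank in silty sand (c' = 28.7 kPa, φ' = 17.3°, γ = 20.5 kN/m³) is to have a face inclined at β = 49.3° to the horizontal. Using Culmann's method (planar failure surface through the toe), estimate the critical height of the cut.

H_c = 26.68 m

Culmann's analysis gives the critical failure plane at α_cr = (β + φ')/2 = (49.3 + 17.3)/2 = 33.3°, and the critical height
H_c = (4c'/γ) · sinβ cosφ' / [1 − cos(β − φ')]
    = (4·28.7/20.5) · sin49.3°·cos17.3° / [1 − cos(32.0°)]
    = 5.600 · 0.7581·0.9548 / [1 − 0.8480]
    = 5.600 · 0.7238 / 0.1520
    = 26.68 m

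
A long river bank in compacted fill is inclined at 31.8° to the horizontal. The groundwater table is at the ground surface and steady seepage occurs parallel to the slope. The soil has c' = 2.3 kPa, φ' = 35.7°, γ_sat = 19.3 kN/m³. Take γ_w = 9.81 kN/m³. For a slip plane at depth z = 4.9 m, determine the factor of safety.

With seepage parallel to the slope and the water table at the surface, the effective normal stress on the slip plane uses the buoyant unit weight γ' = γ_sat − γ_w while the driving shear stress uses γ_sat:
FS = [c' + γ' z cos²β tanφ'] / [γ_sat z sinβ cosβ]
γ' = 19.3 − 9.81 = 9.49 kN/m³
Numerator = 2.3 + 9.49·4.9·cos²31.8°·tan35.7° = 2.3 + 9.49·4.9·0.7223·0.7186 = 26.436 kPa
Denominator = 19.3·4.9·sin31.8°·cos31.8° = 19.3·4.9·0.5270·0.8499 = 42.354 kPa
FS = 26.436 / 42.354 = 0.624

FS = 0.62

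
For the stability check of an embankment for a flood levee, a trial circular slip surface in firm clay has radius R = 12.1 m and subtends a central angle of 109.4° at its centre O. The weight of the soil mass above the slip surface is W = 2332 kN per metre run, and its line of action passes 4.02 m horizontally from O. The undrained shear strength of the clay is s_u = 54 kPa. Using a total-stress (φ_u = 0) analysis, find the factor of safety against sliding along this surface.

Taking moments about the centre O, the resisting moment is provided by the undrained shear strength acting along the arc:
Arc length L_a = R·θ = 12.1·(109.4°·π/180) = 12.1·1.9094 = 23.10 m
M_R = s_u·L_a·R = 54·23.10·12.1 = 15095.9 kN·m/m
M_D = W·d = 2332·4.02 = 9374.6 kN·m/m
FS = M_R / M_D = 15095.9 / 9374.6 = 1.610

FS = 1.61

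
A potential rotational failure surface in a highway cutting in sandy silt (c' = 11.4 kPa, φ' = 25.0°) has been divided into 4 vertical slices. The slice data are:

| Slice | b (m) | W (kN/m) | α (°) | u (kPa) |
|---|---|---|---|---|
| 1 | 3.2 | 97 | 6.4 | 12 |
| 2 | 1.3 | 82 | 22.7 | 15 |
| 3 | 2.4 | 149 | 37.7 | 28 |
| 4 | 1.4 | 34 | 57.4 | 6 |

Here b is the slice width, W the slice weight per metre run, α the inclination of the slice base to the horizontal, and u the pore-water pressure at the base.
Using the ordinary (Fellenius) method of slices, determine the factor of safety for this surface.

FS = 1.15

Ordinary method of slices: FS = Σ[c'·Δl_i + (W_i cosα_i − u_i·Δl_i)·tanφ'] / Σ W_i sinα_i, with Δl_i = b_i / cosα_i.
Slice 1: Δl = 3.2/cos6.4° = 3.220 m; N'_1 = 97·cos6.4° − 12·3.220 = 57.8; c'Δl = 36.71; W sinα = 10.8
Slice 2: Δl = 1.3/cos22.7° = 1.409 m; N'_2 = 82·cos22.7° − 15·1.409 = 54.5; c'Δl = 16.06; W sinα = 31.6
Slice 3: Δl = 2.4/cos37.7° = 3.033 m; N'_3 = 149·cos37.7° − 28·3.033 = 33.0; c'Δl = 34.58; W sinα = 91.1
Slice 4: Δl = 1.4/cos57.4° = 2.599 m; N'_4 = 34·cos57.4° − 6·2.599 = 2.7; c'Δl = 29.62; W sinα = 28.6
Σc'Δl = 117.0 kN/m; ΣN' = 148.0 kN/m; ΣW sinα = 162.2 kN/m
Resisting = 117.0 + 148.0·tan25.0° = 117.0 + 69.0 = 186.0 kN/m
FS = 186.0 / 162.2 = 1.146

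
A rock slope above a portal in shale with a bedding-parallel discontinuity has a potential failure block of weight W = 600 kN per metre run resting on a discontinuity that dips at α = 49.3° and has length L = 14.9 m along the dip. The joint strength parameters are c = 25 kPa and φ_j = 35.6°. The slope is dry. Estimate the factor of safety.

FS = 1.43

Resolving the block weight along and normal to the plane and applying the Mohr–Coulomb strength on the joint:
N' = W cosα = 600·cos49.3° = 391.3 kN/m
Driving force T = W sinα = 600·sin49.3° = 454.9 kN/m
Resisting force R = c·L + N'·tanφ_j = 25·14.9 + 391.3·tan35.6° = 372.5 + 280.1 = 652.6 kN/m
FS = R / T = 652.6 / 454.9 = 1.435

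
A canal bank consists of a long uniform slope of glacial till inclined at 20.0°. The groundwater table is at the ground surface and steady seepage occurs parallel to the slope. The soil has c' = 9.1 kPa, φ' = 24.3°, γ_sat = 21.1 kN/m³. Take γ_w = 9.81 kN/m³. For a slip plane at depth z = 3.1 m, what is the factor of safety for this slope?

FS = 1.10

With seepage parallel to the slope and the water table at the surface, the effective normal stress on the slip plane uses the buoyant unit weight γ' = γ_sat − γ_w while the driving shear stress uses γ_sat:
FS = [c' + γ' z cos²β tanφ'] / [γ_sat z sinβ cosβ]
γ' = 21.1 − 9.81 = 11.29 kN/m³
Numerator = 9.1 + 11.29·3.1·cos²20.0°·tan24.3° = 9.1 + 11.29·3.1·0.8830·0.4515 = 23.054 kPa
Denominator = 21.1·3.1·sin20.0°·cos20.0° = 21.1·3.1·0.3420·0.9397 = 21.022 kPa
FS = 23.054 / 21.022 = 1.097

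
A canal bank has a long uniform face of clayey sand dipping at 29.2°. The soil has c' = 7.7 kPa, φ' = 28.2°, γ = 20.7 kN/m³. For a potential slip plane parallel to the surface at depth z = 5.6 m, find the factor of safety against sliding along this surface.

FS = 1.12

For an infinite slope with a slip plane parallel to the surface (no pore pressure): FS = [c' + γz cos²β tanφ'] / [γz sinβ cosβ].
γz = 20.7·5.6 = 115.92 kN/m²
Numerator = 7.7 + 115.92·cos²29.2°·tan28.2° = 7.7 + 115.92·0.7620·0.5362 = 55.062 kPa
Denominator = 115.92·sin29.2°·cos29.2° = 115.92·0.4879·0.8729 = 49.366 kPa
FS = 55.062 / 49.366 = 1.115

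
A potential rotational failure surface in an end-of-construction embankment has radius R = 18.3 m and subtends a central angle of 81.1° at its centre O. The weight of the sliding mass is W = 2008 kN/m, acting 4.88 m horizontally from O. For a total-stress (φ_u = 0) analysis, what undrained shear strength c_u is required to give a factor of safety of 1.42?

FS = c_u·L_a·R / (W·d), so c_u = FS·W·d / (L_a·R).
Arc length L_a = R·θ = 18.3·(81.1°·π/180) = 18.3·1.4155 = 25.90 m
c_u = 1.42·2008·4.88 / (25.90·18.3) = 13914.6 / 474.02 = 29.35 kPa

c_u = 29.4 kPa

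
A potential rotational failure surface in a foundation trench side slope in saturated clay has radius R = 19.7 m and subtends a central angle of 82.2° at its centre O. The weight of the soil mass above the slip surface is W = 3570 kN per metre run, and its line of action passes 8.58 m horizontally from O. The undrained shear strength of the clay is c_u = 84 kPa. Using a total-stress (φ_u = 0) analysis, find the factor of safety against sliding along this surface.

FS = 1.53

Taking moments about the centre O, the resisting moment is provided by the undrained shear strength acting along the arc:
Arc length L_a = R·θ = 19.7·(82.2°·π/180) = 19.7·1.4347 = 28.26 m
M_R = c_u·L_a·R = 84·28.26·19.7 = 46769.3 kN·m/m
M_D = W·d = 3570·8.58 = 30630.6 kN·m/m
FS = M_R / M_D = 46769.3 / 30630.6 = 1.527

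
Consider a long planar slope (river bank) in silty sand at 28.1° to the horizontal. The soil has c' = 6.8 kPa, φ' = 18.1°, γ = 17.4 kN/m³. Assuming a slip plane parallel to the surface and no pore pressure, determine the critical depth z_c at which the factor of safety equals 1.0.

z_c = 2.43 m

Setting FS = 1.00 in FS = [c' + γz cos²β tanφ'] / [γz sinβ cosβ] and solving for z:
z = c' / [γ cosβ (FS·sinβ − cosβ·tanφ')]
  = 6.8 / [17.4·cos28.1°·(1.00·sin28.1° − cos28.1°·tan18.1°)]
  = 6.8 / [17.4·0.8821·(1.00·0.4710 − 0.8821·0.3269)]
  = 6.8 / 2.8041 = 2.425 m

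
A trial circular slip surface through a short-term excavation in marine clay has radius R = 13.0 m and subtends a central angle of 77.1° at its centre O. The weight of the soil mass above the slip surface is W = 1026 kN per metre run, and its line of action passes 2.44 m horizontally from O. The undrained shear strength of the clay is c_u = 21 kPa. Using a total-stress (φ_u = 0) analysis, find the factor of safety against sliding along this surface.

Taking moments about the centre O, the resisting moment is provided by the undrained shear strength acting along the arc:
Arc length L_a = R·θ = 13.0·(77.1°·π/180) = 13.0·1.3456 = 17.49 m
M_R = c_u·L_a·R = 21·17.49·13.0 = 4775.7 kN·m/m
M_D = W·d = 1026·2.44 = 2503.4 kN·m/m
FS = M_R / M_D = 4775.7 / 2503.4 = 1.908

FS = 1.91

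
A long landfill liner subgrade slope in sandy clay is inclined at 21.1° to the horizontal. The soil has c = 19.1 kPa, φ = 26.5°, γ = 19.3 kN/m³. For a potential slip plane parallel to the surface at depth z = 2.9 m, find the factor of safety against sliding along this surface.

For an infinite slope with a slip plane parallel to the surface (no pore pressure): FS = [c + γz cos²β tanφ] / [γz sinβ cosβ].
γz = 19.3·2.9 = 55.97 kN/m²
Numerator = 19.1 + 55.97·cos²21.1°·tan26.5° = 19.1 + 55.97·0.8704·0.4986 = 43.389 kPa
Denominator = 55.97·sin21.1°·cos21.1° = 55.97·0.3600·0.9330 = 18.798 kPa
FS = 43.389 / 18.798 = 2.308

FS = 2.31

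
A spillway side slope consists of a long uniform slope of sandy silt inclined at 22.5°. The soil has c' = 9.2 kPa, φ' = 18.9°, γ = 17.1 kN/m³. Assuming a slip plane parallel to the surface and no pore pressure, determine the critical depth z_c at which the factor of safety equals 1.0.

z_c = 8.77 m

Setting FS = 1.00 in FS = [c' + γz cos²β tanφ'] / [γz sinβ cosβ] and solving for z:
z = c' / [γ cosβ (FS·sinβ − cosβ·tanφ')]
  = 9.2 / [17.1·cos22.5°·(1.00·sin22.5° − cos22.5°·tan18.9°)]
  = 9.2 / [17.1·0.9239·(1.00·0.3827 − 0.9239·0.3424)]
  = 9.2 / 1.0485 = 8.774 m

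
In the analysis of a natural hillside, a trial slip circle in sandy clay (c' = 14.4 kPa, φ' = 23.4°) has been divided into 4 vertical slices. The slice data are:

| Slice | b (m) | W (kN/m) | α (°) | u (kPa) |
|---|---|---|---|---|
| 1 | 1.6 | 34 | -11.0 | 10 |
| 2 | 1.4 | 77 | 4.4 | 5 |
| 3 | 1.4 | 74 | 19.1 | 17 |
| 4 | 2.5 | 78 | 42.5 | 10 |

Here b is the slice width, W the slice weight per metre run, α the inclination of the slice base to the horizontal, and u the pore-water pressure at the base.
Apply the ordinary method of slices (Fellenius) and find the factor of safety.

Ordinary method of slices: FS = Σ[c'·Δl_i + (W_i cosα_i − u_i·Δl_i)·tanφ'] / Σ W_i sinα_i, with Δl_i = b_i / cosα_i.
Slice 1: Δl = 1.6/cos(-11.0°) = 1.630 m; N'_1 = 34·cos(-11.0°) − 10·1.630 = 17.1; c'Δl = 23.47; W sinα = -6.5
Slice 2: Δl = 1.4/cos4.4° = 1.404 m; N'_2 = 77·cos4.4° − 5·1.404 = 69.8; c'Δl = 20.22; W sinα = 5.9
Slice 3: Δl = 1.4/cos19.1° = 1.482 m; N'_3 = 74·cos19.1° − 17·1.482 = 44.7; c'Δl = 21.33; W sinα = 24.2
Slice 4: Δl = 2.5/cos42.5° = 3.391 m; N'_4 = 78·cos42.5° − 10·3.391 = 23.6; c'Δl = 48.83; W sinα = 52.7
Σc'Δl = 113.9 kN/m; ΣN' = 155.2 kN/m; ΣW sinα = 76.3 kN/m
Resisting = 113.9 + 155.2·tan23.4° = 113.9 + 67.1 = 181.0 kN/m
FS = 181.0 / 76.3 = 2.371

FS = 2.37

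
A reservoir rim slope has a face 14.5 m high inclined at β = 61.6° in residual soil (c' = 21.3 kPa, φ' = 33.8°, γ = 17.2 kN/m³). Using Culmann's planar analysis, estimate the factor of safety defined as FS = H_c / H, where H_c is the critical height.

FS = 2.16

H_c = (4c'/γ) · sinβ cosφ' / [1 − cos(β − φ')]
    = (4·21.3/17.2) · sin61.6°·cos33.8° / [1 − cos27.8°]
    = 4.953 · 0.7310 / 0.1154 = 31.37 m
FS = H_c / H = 31.37 / 14.5 = 2.164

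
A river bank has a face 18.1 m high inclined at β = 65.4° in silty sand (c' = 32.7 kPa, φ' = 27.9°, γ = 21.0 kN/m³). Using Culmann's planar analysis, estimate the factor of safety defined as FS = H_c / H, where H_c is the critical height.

FS = 1.34

H_c = (4c'/γ) · sinβ cosφ' / [1 − cos(β − φ')]
    = (4·32.7/21.0) · sin65.4°·cos27.9° / [1 − cos37.5°]
    = 6.229 · 0.8036 / 0.2066 = 24.22 m
FS = H_c / H = 24.22 / 18.1 = 1.338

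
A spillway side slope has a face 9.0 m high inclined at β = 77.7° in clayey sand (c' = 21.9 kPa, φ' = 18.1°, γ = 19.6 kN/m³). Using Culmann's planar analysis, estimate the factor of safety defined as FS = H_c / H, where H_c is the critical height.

H_c = (4c'/γ) · sinβ cosφ' / [1 − cos(β − φ')]
    = (4·21.9/19.6) · sin77.7°·cos18.1° / [1 − cos59.6°]
    = 4.469 · 0.9287 / 0.4940 = 8.40 m
FS = H_c / H = 8.40 / 9.0 = 0.934

FS = 0.93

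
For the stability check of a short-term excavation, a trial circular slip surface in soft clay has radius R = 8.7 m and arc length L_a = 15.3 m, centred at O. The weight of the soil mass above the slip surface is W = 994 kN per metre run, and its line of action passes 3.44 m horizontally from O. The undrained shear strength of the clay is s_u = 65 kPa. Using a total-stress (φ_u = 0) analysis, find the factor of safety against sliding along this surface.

Taking moments about the centre O, the resisting moment is provided by the undrained shear strength acting along the arc:
M_R = s_u·L_a·R = 65·15.30·8.7 = 8652.1 kN·m/m
M_D = W·d = 994·3.44 = 3419.4 kN·m/m
FS = M_R / M_D = 8652.1 / 3419.4 = 2.530

FS = 2.53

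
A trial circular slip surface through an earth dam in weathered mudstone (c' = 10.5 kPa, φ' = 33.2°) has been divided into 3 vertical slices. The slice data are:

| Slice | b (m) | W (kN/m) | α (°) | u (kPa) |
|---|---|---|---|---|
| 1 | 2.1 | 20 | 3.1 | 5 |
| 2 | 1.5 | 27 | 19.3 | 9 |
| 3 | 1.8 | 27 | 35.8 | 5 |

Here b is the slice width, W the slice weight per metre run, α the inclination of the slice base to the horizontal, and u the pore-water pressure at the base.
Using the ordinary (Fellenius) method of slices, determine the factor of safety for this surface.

Ordinary method of slices: FS = Σ[c'·Δl_i + (W_i cosα_i − u_i·Δl_i)·tanφ'] / Σ W_i sinα_i, with Δl_i = b_i / cosα_i.
Slice 1: Δl = 2.1/cos3.1° = 2.103 m; N'_1 = 20·cos3.1° − 5·2.103 = 9.5; c'Δl = 22.08; W sinα = 1.1
Slice 2: Δl = 1.5/cos19.3° = 1.589 m; N'_2 = 27·cos19.3° − 9·1.589 = 11.2; c'Δl = 16.69; W sinα = 8.9
Slice 3: Δl = 1.8/cos35.8° = 2.219 m; N'_3 = 27·cos35.8° − 5·2.219 = 10.8; c'Δl = 23.30; W sinα = 15.8
Σc'Δl = 62.1 kN/m; ΣN' = 31.4 kN/m; ΣW sinα = 25.8 kN/m
Resisting = 62.1 + 31.4·tan33.2° = 62.1 + 20.6 = 82.6 kN/m
FS = 82.6 / 25.8 = 3.203

FS = 3.20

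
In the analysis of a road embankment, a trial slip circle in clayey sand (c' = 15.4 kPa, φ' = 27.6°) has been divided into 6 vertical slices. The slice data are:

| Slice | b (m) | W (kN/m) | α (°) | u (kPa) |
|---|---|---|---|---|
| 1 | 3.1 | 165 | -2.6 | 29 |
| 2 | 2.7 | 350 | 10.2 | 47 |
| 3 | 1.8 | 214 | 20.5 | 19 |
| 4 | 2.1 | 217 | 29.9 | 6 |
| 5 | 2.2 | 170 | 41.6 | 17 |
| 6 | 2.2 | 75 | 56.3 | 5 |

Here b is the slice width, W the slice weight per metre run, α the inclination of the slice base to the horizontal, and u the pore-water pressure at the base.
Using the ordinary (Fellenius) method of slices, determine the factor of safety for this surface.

Ordinary method of slices: FS = Σ[c'·Δl_i + (W_i cosα_i − u_i·Δl_i)·tanφ'] / Σ W_i sinα_i, with Δl_i = b_i / cosα_i.
Slice 1: Δl = 3.1/cos(-2.6°) = 3.103 m; N'_1 = 165·cos(-2.6°) − 29·3.103 = 74.8; c'Δl = 47.79; W sinα = -7.5
Slice 2: Δl = 2.7/cos10.2° = 2.743 m; N'_2 = 350·cos10.2° − 47·2.743 = 215.5; c'Δl = 42.25; W sinα = 62.0
Slice 3: Δl = 1.8/cos20.5° = 1.922 m; N'_3 = 214·cos20.5° − 19·1.922 = 163.9; c'Δl = 29.59; W sinα = 74.9
Slice 4: Δl = 2.1/cos29.9° = 2.422 m; N'_4 = 217·cos29.9° − 6·2.422 = 173.6; c'Δl = 37.31; W sinα = 108.2
Slice 5: Δl = 2.2/cos41.6° = 2.942 m; N'_5 = 170·cos41.6° − 17·2.942 = 77.1; c'Δl = 45.31; W sinα = 112.9
Slice 6: Δl = 2.2/cos56.3° = 3.965 m; N'_6 = 75·cos56.3° − 5·3.965 = 21.8; c'Δl = 61.06; W sinα = 62.4
Σc'Δl = 263.3 kN/m; ΣN' = 726.8 kN/m; ΣW sinα = 412.9 kN/m
Resisting = 263.3 + 726.8·tan27.6° = 263.3 + 380.0 = 643.3 kN/m
FS = 643.3 / 412.9 = 1.558

FS = 1.56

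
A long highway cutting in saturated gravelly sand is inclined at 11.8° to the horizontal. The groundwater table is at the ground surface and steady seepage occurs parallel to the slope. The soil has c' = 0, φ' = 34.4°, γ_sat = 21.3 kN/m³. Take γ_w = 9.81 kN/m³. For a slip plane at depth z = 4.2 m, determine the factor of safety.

With seepage parallel to the slope and the water table at the surface, the effective normal stress on the slip plane uses the buoyant unit weight γ' = γ_sat − γ_w while the driving shear stress uses γ_sat:
FS = [c' + γ' z cos²β tanφ'] / [γ_sat z sinβ cosβ]
(For c' = 0 this reduces to FS = (γ'/γ_sat)·tanφ'/tanβ.)
γ' = 21.3 − 9.81 = 11.49 kN/m³
Numerator = 0.0 + 11.49·4.2·cos²11.8°·tan34.4° = 0.0 + 11.49·4.2·0.9582·0.6847 = 31.661 kPa
Denominator = 21.3·4.2·sin11.8°·cos11.8° = 21.3·4.2·0.2045·0.9789 = 17.908 kPa
FS = 31.661 / 17.908 = 1.768

FS = 1.77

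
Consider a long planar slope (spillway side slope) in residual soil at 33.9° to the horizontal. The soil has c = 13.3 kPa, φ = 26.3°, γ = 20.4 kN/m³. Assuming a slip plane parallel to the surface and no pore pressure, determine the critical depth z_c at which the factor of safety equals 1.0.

Setting FS = 1.00 in FS = [c + γz cos²β tanφ] / [γz sinβ cosβ] and solving for z:
z = c / [γ cosβ (FS·sinβ − cosβ·tanφ)]
  = 13.3 / [20.4·cos33.9°·(1.00·sin33.9° − cos33.9°·tan26.3°)]
  = 13.3 / [20.4·0.8300·(1.00·0.5577 − 0.8300·0.4942)]
  = 13.3 / 2.4980 = 5.324 m

z_c = 5.32 m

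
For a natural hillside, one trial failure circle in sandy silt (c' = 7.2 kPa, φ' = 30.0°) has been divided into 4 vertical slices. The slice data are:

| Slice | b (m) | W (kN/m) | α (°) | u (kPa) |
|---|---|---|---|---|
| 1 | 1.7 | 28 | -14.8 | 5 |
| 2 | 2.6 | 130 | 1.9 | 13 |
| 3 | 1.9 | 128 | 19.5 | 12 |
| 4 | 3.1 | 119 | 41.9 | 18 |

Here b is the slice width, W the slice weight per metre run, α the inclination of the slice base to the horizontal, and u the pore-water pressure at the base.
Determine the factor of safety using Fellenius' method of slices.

FS = 1.72

Ordinary method of slices: FS = Σ[c'·Δl_i + (W_i cosα_i − u_i·Δl_i)·tanφ'] / Σ W_i sinα_i, with Δl_i = b_i / cosα_i.
Slice 1: Δl = 1.7/cos(-14.8°) = 1.758 m; N'_1 = 28·cos(-14.8°) − 5·1.758 = 18.3; c'Δl = 12.66; W sinα = -7.2
Slice 2: Δl = 2.6/cos1.9° = 2.601 m; N'_2 = 130·cos1.9° − 13·2.601 = 96.1; c'Δl = 18.73; W sinα = 4.3
Slice 3: Δl = 1.9/cos19.5° = 2.016 m; N'_3 = 128·cos19.5° − 12·2.016 = 96.5; c'Δl = 14.51; W sinα = 42.7
Slice 4: Δl = 3.1/cos41.9° = 4.165 m; N'_4 = 119·cos41.9° − 18·4.165 = 13.6; c'Δl = 29.99; W sinα = 79.5
Σc'Δl = 75.9 kN/m; ΣN' = 224.5 kN/m; ΣW sinα = 119.4 kN/m
Resisting = 75.9 + 224.5·tan30.0° = 75.9 + 129.6 = 205.5 kN/m
FS = 205.5 / 119.4 = 1.722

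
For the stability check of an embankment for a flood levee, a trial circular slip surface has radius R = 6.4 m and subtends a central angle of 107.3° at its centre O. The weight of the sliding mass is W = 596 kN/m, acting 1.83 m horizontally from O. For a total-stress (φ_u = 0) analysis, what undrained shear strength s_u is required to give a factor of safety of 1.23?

s_u = 17.5 kPa

FS = s_u·L_a·R / (W·d), so s_u = FS·W·d / (L_a·R).
Arc length L_a = R·θ = 6.4·(107.3°·π/180) = 6.4·1.8727 = 11.99 m
s_u = 1.23·596·1.83 / (11.99·6.4) = 1341.5 / 76.71 = 17.49 kPa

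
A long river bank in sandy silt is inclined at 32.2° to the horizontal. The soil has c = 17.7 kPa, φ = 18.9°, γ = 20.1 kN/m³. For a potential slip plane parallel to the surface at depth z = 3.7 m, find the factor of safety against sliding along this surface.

FS = 1.07

For an infinite slope with a slip plane parallel to the surface (no pore pressure): FS = [c + γz cos²β tanφ] / [γz sinβ cosβ].
γz = 20.1·3.7 = 74.37 kN/m²
Numerator = 17.7 + 74.37·cos²32.2°·tan18.9° = 17.7 + 74.37·0.7160·0.3424 = 35.932 kPa
Denominator = 74.37·sin32.2°·cos32.2° = 74.37·0.5329·0.8462 = 33.535 kPa
FS = 35.932 / 33.535 = 1.071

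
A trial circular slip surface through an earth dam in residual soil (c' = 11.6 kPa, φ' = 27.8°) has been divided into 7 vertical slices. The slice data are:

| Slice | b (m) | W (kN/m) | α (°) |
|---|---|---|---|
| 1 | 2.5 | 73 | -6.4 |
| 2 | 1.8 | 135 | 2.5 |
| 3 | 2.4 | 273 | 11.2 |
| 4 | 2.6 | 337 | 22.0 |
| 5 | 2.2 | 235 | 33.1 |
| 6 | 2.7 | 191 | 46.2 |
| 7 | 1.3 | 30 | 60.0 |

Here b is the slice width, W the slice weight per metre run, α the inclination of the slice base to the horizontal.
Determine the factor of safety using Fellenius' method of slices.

FS = 1.73

Ordinary method of slices: FS = Σ[c'·Δl_i + (W_i cosα_i)·tanφ'] / Σ W_i sinα_i, with Δl_i = b_i / cosα_i.
Slice 1: Δl = 2.5/cos(-6.4°) = 2.516 m; N'_1 = 73·cos(-6.4°) = 72.5; c'Δl = 29.18; W sinα = -8.1
Slice 2: Δl = 1.8/cos2.5° = 1.802 m; N'_2 = 135·cos2.5° = 134.9; c'Δl = 20.90; W sinα = 5.9
Slice 3: Δl = 2.4/cos11.2° = 2.447 m; N'_3 = 273·cos11.2° = 267.8; c'Δl = 28.38; W sinα = 53.0
Slice 4: Δl = 2.6/cos22.0° = 2.804 m; N'_4 = 337·cos22.0° = 312.5; c'Δl = 32.53; W sinα = 126.2
Slice 5: Δl = 2.2/cos33.1° = 2.626 m; N'_5 = 235·cos33.1° = 196.9; c'Δl = 30.46; W sinα = 128.3
Slice 6: Δl = 2.7/cos46.2° = 3.901 m; N'_6 = 191·cos46.2° = 132.2; c'Δl = 45.25; W sinα = 137.9
Slice 7: Δl = 1.3/cos60.0° = 2.600 m; N'_7 = 30·cos60.0° = 15.0; c'Δl = 30.16; W sinα = 26.0
Σc'Δl = 216.9 kN/m; ΣN' = 1131.7 kN/m; ΣW sinα = 469.2 kN/m
Resisting = 216.9 + 1131.7·tan27.8° = 216.9 + 596.7 = 813.6 kN/m
FS = 813.6 / 469.2 = 1.734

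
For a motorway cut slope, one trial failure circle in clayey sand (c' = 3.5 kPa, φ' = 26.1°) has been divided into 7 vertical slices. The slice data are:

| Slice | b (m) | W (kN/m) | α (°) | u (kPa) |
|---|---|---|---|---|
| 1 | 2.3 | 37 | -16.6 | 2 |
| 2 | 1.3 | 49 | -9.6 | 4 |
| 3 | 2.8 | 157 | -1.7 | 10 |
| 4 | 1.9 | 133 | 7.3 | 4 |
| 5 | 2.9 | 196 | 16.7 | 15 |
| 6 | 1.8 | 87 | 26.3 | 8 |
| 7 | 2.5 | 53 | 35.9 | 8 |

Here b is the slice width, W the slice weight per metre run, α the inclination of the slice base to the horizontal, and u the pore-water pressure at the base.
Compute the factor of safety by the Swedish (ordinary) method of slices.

Ordinary method of slices: FS = Σ[c'·Δl_i + (W_i cosα_i − u_i·Δl_i)·tanφ'] / Σ W_i sinα_i, with Δl_i = b_i / cosα_i.
Slice 1: Δl = 2.3/cos(-16.6°) = 2.400 m; N'_1 = 37·cos(-16.6°) − 2·2.400 = 30.7; c'Δl = 8.40; W sinα = -10.6
Slice 2: Δl = 1.3/cos(-9.6°) = 1.318 m; N'_2 = 49·cos(-9.6°) − 4·1.318 = 43.0; c'Δl = 4.61; W sinα = -8.2
Slice 3: Δl = 2.8/cos(-1.7°) = 2.801 m; N'_3 = 157·cos(-1.7°) − 10·2.801 = 128.9; c'Δl = 9.80; W sinα = -4.7
Slice 4: Δl = 1.9/cos7.3° = 1.916 m; N'_4 = 133·cos7.3° − 4·1.916 = 124.3; c'Δl = 6.70; W sinα = 16.9
Slice 5: Δl = 2.9/cos16.7° = 3.028 m; N'_5 = 196·cos16.7° − 15·3.028 = 142.3; c'Δl = 10.60; W sinα = 56.3
Slice 6: Δl = 1.8/cos26.3° = 2.008 m; N'_6 = 87·cos26.3° − 8·2.008 = 61.9; c'Δl = 7.03; W sinα = 38.5
Slice 7: Δl = 2.5/cos35.9° = 3.086 m; N'_7 = 53·cos35.9° − 8·3.086 = 18.2; c'Δl = 10.80; W sinα = 31.1
Σc'Δl = 57.9 kN/m; ΣN' = 549.4 kN/m; ΣW sinα = 119.4 kN/m
Resisting = 57.9 + 549.4·tan26.1° = 57.9 + 269.1 = 327.1 kN/m
FS = 327.1 / 119.4 = 2.738

FS = 2.74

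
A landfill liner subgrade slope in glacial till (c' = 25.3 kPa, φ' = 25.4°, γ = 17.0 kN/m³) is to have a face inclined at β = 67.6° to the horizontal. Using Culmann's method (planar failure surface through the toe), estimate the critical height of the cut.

Culmann's analysis gives the critical failure plane at α_cr = (β + φ')/2 = (67.6 + 25.4)/2 = 46.5°, and the critical height
H_c = (4c'/γ) · sinβ cosφ' / [1 − cos(β − φ')]
    = (4·25.3/17.0) · sin67.6°·cos25.4° / [1 − cos(42.2°)]
    = 5.953 · 0.9245·0.9033 / [1 − 0.7408]
    = 5.953 · 0.8352 / 0.2592
    = 19.18 m

H_c = 19.18 m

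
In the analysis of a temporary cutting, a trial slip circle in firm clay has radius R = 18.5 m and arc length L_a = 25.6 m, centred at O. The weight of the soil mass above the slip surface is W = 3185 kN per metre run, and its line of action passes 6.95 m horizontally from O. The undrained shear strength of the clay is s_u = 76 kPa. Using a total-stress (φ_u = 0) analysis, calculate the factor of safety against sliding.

FS = 1.63

Taking moments about the centre O, the resisting moment is provided by the undrained shear strength acting along the arc:
M_R = s_u·L_a·R = 76·25.60·18.5 = 35993.6 kN·m/m
M_D = W·d = 3185·6.95 = 22135.8 kN·m/m
FS = M_R / M_D = 35993.6 / 22135.8 = 1.626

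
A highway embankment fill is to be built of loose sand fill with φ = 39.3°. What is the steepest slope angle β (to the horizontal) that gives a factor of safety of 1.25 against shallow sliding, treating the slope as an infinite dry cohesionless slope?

For an infinite dry cohesionless slope FS = tanφ/tanβ, so tanβ = tanφ / FS.
tanβ = tan39.3° / 1.25 = 0.8185 / 1.25 = 0.6548
β = arctan(0.6548) = 33.22°

β = 33.2°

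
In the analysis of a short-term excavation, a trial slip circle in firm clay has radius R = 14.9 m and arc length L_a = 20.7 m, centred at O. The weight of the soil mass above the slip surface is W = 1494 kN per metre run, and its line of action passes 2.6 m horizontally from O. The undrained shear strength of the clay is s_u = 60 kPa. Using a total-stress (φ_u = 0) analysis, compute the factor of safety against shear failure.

Taking moments about the centre O, the resisting moment is provided by the undrained shear strength acting along the arc:
M_R = s_u·L_a·R = 60·20.70·14.9 = 18505.8 kN·m/m
M_D = W·d = 1494·2.6 = 3884.4 kN·m/m
FS = M_R / M_D = 18505.8 / 3884.4 = 4.764

FS = 4.76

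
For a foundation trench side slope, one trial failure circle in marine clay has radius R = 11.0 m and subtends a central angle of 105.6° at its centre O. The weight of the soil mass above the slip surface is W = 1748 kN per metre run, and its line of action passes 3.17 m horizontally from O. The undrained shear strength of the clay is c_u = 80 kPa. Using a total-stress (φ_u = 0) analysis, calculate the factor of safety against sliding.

FS = 3.22

Taking moments about the centre O, the resisting moment is provided by the undrained shear strength acting along the arc:
Arc length L_a = R·θ = 11.0·(105.6°·π/180) = 11.0·1.8431 = 20.27 m
M_R = c_u·L_a·R = 80·20.27·11.0 = 17840.9 kN·m/m
M_D = W·d = 1748·3.17 = 5541.2 kN·m/m
FS = M_R / M_D = 17840.9 / 5541.2 = 3.220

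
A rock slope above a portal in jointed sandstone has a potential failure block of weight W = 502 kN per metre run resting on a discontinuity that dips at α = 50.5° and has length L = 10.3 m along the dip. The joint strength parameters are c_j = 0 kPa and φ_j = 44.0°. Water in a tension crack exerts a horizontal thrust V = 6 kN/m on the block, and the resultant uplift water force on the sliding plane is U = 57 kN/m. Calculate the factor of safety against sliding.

Resolving the block weight along and normal to the plane and applying the Mohr–Coulomb strength on the joint:
N' = W cosα − U − V sinα = 502·cos50.5° − 57 − 6·sin50.5° = 257.7 kN/m
Driving force T = W sinα + V cosα = 502·sin50.5° + 6·cos50.5° = 391.2 kN/m
Resisting force R = c_j·L + N'·tanφ_j = 0·10.3 + 257.7·tan44.0° = 0.0 + 248.8 = 248.8 kN/m
FS = R / T = 248.8 / 391.2 = 0.636

FS = 0.64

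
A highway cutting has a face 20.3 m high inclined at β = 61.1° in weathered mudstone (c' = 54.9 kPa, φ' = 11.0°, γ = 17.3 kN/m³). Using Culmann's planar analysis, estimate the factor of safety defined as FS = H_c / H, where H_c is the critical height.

FS = 1.50

H_c = (4c'/γ) · sinβ cosφ' / [1 − cos(β − φ')]
    = (4·54.9/17.3) · sin61.1°·cos11.0° / [1 − cos50.1°]
    = 12.694 · 0.8594 / 0.3586 = 30.42 m
FS = H_c / H = 30.42 / 20.3 = 1.499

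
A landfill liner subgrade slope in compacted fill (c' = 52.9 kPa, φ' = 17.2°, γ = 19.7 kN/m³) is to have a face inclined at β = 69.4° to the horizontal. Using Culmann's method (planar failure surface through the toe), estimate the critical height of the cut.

H_c = 24.81 m

Culmann's analysis gives the critical failure plane at α_cr = (β + φ')/2 = (69.4 + 17.2)/2 = 43.3°, and the critical height
H_c = (4c'/γ) · sinβ cosφ' / [1 − cos(β − φ')]
    = (4·52.9/19.7) · sin69.4°·cos17.2° / [1 − cos(52.2°)]
    = 10.741 · 0.9361·0.9553 / [1 − 0.6129]
    = 10.741 · 0.8942 / 0.3871
    = 24.81 m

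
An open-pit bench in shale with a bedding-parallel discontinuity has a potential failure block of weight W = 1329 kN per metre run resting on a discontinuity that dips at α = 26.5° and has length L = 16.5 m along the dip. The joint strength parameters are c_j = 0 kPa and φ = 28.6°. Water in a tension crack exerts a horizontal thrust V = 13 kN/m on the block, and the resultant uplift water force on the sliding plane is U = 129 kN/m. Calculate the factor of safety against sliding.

FS = 0.95

Resolving the block weight along and normal to the plane and applying the Mohr–Coulomb strength on the joint:
N' = W cosα − U − V sinα = 1329·cos26.5° − 129 − 13·sin26.5° = 1054.6 kN/m
Driving force T = W sinα + V cosα = 1329·sin26.5° + 13·cos26.5° = 604.6 kN/m
Resisting force R = c_j·L + N'·tanφ = 0·16.5 + 1054.6·tan28.6° = 0.0 + 575.0 = 575.0 kN/m
FS = R / T = 575.0 / 604.6 = 0.951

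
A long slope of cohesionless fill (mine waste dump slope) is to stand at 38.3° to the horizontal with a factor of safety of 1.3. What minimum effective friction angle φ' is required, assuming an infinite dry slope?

φ' = 45.8°

FS = tanφ'/tanβ ⇒ tanφ' = FS · tanβ = 1.3 · tan38.3° = 1.0267
φ' = arctan(1.0267) = 45.75°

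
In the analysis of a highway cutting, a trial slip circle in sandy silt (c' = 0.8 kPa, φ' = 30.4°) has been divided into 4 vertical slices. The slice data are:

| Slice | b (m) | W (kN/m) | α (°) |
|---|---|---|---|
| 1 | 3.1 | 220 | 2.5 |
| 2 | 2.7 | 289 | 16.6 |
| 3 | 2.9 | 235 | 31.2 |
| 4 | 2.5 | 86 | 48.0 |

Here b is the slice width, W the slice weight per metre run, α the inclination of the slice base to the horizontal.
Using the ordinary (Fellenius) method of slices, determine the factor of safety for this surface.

Ordinary method of slices: FS = Σ[c'·Δl_i + (W_i cosα_i)·tanφ'] / Σ W_i sinα_i, with Δl_i = b_i / cosα_i.
Slice 1: Δl = 3.1/cos2.5° = 3.103 m; N'_1 = 220·cos2.5° = 219.8; c'Δl = 2.48; W sinα = 9.6
Slice 2: Δl = 2.7/cos16.6° = 2.817 m; N'_2 = 289·cos16.6° = 277.0; c'Δl = 2.25; W sinα = 82.6
Slice 3: Δl = 2.9/cos31.2° = 3.390 m; N'_3 = 235·cos31.2° = 201.0; c'Δl = 2.71; W sinα = 121.7
Slice 4: Δl = 2.5/cos48.0° = 3.736 m; N'_4 = 86·cos48.0° = 57.5; c'Δl = 2.99; W sinα = 63.9
Σc'Δl = 10.4 kN/m; ΣN' = 755.3 kN/m; ΣW sinα = 277.8 kN/m
Resisting = 10.4 + 755.3·tan30.4° = 10.4 + 443.1 = 453.6 kN/m
FS = 453.6 / 277.8 = 1.633

FS = 1.63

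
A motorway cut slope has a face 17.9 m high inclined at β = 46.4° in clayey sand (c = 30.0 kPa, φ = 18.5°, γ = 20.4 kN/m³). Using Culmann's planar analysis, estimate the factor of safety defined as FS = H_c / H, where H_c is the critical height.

FS = 1.94

H_c = (4c/γ) · sinβ cosφ / [1 − cos(β − φ)]
    = (4·30.0/20.4) · sin46.4°·cos18.5° / [1 − cos27.9°]
    = 5.882 · 0.6867 / 0.1162 = 34.75 m
FS = H_c / H = 34.75 / 17.9 = 1.942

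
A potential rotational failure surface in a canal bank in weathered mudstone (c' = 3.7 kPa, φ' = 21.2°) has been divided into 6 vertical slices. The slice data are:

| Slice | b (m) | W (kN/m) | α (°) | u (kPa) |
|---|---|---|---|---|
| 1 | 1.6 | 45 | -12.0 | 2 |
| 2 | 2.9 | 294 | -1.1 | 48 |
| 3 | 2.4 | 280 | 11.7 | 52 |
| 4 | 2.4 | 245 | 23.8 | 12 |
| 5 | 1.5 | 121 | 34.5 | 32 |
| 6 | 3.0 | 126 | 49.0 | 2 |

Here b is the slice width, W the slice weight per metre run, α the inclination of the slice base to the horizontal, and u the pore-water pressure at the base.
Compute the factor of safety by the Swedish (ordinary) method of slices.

FS = 1.02

Ordinary method of slices: FS = Σ[c'·Δl_i + (W_i cosα_i − u_i·Δl_i)·tanφ'] / Σ W_i sinα_i, with Δl_i = b_i / cosα_i.
Slice 1: Δl = 1.6/cos(-12.0°) = 1.636 m; N'_1 = 45·cos(-12.0°) − 2·1.636 = 40.7; c'Δl = 6.05; W sinα = -9.4
Slice 2: Δl = 2.9/cos(-1.1°) = 2.901 m; N'_2 = 294·cos(-1.1°) − 48·2.901 = 154.7; c'Δl = 10.73; W sinα = -5.6
Slice 3: Δl = 2.4/cos11.7° = 2.451 m; N'_3 = 280·cos11.7° − 52·2.451 = 146.7; c'Δl = 9.07; W sinα = 56.8
Slice 4: Δl = 2.4/cos23.8° = 2.623 m; N'_4 = 245·cos23.8° − 12·2.623 = 192.7; c'Δl = 9.71; W sinα = 98.9
Slice 5: Δl = 1.5/cos34.5° = 1.820 m; N'_5 = 121·cos34.5° − 32·1.820 = 41.5; c'Δl = 6.73; W sinα = 68.5
Slice 6: Δl = 3.0/cos49.0° = 4.573 m; N'_6 = 126·cos49.0° − 2·4.573 = 73.5; c'Δl = 16.92; W sinα = 95.1
Σc'Δl = 59.2 kN/m; ΣN' = 649.9 kN/m; ΣW sinα = 304.3 kN/m
Resisting = 59.2 + 649.9·tan21.2° = 59.2 + 252.1 = 311.3 kN/m
FS = 311.3 / 304.3 = 1.023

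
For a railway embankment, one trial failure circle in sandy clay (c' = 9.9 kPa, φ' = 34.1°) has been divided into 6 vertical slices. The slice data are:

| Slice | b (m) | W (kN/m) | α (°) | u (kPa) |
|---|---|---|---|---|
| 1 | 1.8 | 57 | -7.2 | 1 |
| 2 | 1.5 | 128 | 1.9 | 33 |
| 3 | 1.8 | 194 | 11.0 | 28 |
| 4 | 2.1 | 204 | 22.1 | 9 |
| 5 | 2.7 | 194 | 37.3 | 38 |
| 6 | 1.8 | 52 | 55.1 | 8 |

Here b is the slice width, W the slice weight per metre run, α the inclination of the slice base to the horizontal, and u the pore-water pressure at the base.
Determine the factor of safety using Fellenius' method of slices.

FS = 1.69

Ordinary method of slices: FS = Σ[c'·Δl_i + (W_i cosα_i − u_i·Δl_i)·tanφ'] / Σ W_i sinα_i, with Δl_i = b_i / cosα_i.
Slice 1: Δl = 1.8/cos(-7.2°) = 1.814 m; N'_1 = 57·cos(-7.2°) − 1·1.814 = 54.7; c'Δl = 17.96; W sinα = -7.1
Slice 2: Δl = 1.5/cos1.9° = 1.501 m; N'_2 = 128·cos1.9° − 33·1.501 = 78.4; c'Δl = 14.86; W sinα = 4.2
Slice 3: Δl = 1.8/cos11.0° = 1.834 m; N'_3 = 194·cos11.0° − 28·1.834 = 139.1; c'Δl = 18.15; W sinα = 37.0
Slice 4: Δl = 2.1/cos22.1° = 2.267 m; N'_4 = 204·cos22.1° − 9·2.267 = 168.6; c'Δl = 22.44; W sinα = 76.7
Slice 5: Δl = 2.7/cos37.3° = 3.394 m; N'_5 = 194·cos37.3° − 38·3.394 = 25.3; c'Δl = 33.60; W sinα = 117.6
Slice 6: Δl = 1.8/cos55.1° = 3.146 m; N'_6 = 52·cos55.1° − 8·3.146 = 4.6; c'Δl = 31.15; W sinα = 42.6
Σc'Δl = 138.2 kN/m; ΣN' = 470.8 kN/m; ΣW sinα = 271.1 kN/m
Resisting = 138.2 + 470.8·tan34.1° = 138.2 + 318.7 = 456.9 kN/m
FS = 456.9 / 271.1 = 1.685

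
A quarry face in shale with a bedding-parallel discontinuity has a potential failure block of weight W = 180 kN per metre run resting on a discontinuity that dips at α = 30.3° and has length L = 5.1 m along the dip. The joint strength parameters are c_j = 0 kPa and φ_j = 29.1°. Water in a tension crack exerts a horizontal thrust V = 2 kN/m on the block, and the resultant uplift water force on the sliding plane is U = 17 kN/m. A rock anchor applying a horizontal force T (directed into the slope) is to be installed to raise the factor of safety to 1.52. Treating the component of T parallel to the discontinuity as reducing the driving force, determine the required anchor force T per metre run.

T = 40 kN/m

Resolving forces along and normal to the sliding plane, with the horizontal anchor force T adding T·sinα to the effective normal force and T·cosα acting up the plane against the driving force:
FS = [c_jL + (W cosα − U − V sinα + T sinα) tanφ_j] / [W sinα + V cosα − T cosα]
Without the anchor: N' = 137.4 kN/m, driving T_d = 92.5 kN/m, resisting R = 0·5.1 + 137.4·tan29.1° = 76.5 kN/m, FS = 0.83.
Setting FS = 1.52 and solving for T:
1.52·(92.5 − T cos30.3°) = 76.5 + T sin30.3°·tan29.1°
T·(sin30.3°·tan29.1° + 1.52·cos30.3°) = 1.52·92.5 − 76.5
T·(0.5045·0.5566 + 1.52·0.8634) = 140.7 − 76.5 = 64.2
T·1.5932 = 64.2
T = 40.3 kN/m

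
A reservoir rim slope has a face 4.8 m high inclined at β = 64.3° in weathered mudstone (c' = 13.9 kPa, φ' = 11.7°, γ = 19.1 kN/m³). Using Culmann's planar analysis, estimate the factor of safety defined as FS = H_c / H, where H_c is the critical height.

FS = 1.36

H_c = (4c'/γ) · sinβ cosφ' / [1 − cos(β − φ')]
    = (4·13.9/19.1) · sin64.3°·cos11.7° / [1 − cos52.6°]
    = 2.911 · 0.8824 / 0.3926 = 6.54 m
FS = H_c / H = 6.54 / 4.8 = 1.363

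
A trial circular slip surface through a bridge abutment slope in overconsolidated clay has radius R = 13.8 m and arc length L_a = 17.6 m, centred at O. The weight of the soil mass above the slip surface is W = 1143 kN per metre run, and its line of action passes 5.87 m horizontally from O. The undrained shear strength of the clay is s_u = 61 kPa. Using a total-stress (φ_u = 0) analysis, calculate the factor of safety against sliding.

Taking moments about the centre O, the resisting moment is provided by the undrained shear strength acting along the arc:
M_R = s_u·L_a·R = 61·17.60·13.8 = 14815.7 kN·m/m
M_D = W·d = 1143·5.87 = 6709.4 kN·m/m
FS = M_R / M_D = 14815.7 / 6709.4 = 2.208

FS = 2.21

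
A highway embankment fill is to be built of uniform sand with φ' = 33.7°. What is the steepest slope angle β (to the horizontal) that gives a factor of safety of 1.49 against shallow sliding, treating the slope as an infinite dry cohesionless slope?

β = 24.1°

For an infinite dry cohesionless slope FS = tanφ'/tanβ, so tanβ = tanφ' / FS.
tanβ = tan33.7° / 1.49 = 0.6669 / 1.49 = 0.4476
β = arctan(0.4476) = 24.11°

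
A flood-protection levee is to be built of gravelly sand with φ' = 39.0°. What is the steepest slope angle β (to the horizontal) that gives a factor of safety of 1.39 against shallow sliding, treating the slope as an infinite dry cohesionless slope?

For an infinite dry cohesionless slope FS = tanφ'/tanβ, so tanβ = tanφ' / FS.
tanβ = tan39.0° / 1.39 = 0.8098 / 1.39 = 0.5826
β = arctan(0.5826) = 30.22°

β = 30.2°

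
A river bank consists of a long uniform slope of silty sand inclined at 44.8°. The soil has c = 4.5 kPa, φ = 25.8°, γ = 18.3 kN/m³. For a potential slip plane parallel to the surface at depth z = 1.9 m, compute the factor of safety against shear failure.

FS = 0.75

For an infinite slope with a slip plane parallel to the surface (no pore pressure): FS = [c + γz cos²β tanφ] / [γz sinβ cosβ].
γz = 18.3·1.9 = 34.77 kN/m²
Numerator = 4.5 + 34.77·cos²44.8°·tan25.8° = 4.5 + 34.77·0.5035·0.4834 = 12.963 kPa
Denominator = 34.77·sin44.8°·cos44.8° = 34.77·0.7046·0.7096 = 17.385 kPa
FS = 12.963 / 17.385 = 0.746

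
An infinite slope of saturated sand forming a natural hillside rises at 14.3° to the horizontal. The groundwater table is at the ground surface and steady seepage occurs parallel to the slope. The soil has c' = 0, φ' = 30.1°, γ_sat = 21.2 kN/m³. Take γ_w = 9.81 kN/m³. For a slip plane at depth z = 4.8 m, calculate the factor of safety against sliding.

FS = 1.22

With seepage parallel to the slope and the water table at the surface, the effective normal stress on the slip plane uses the buoyant unit weight γ' = γ_sat − γ_w while the driving shear stress uses γ_sat:
FS = [c' + γ' z cos²β tanφ'] / [γ_sat z sinβ cosβ]
(For c' = 0 this reduces to FS = (γ'/γ_sat)·tanφ'/tanβ.)
γ' = 21.2 − 9.81 = 11.39 kN/m³
Numerator = 0.0 + 11.39·4.8·cos²14.3°·tan30.1° = 0.0 + 11.39·4.8·0.9390·0.5797 = 29.759 kPa
Denominator = 21.2·4.8·sin14.3°·cos14.3° = 21.2·4.8·0.2470·0.9690 = 24.356 kPa
FS = 29.759 / 24.356 = 1.222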